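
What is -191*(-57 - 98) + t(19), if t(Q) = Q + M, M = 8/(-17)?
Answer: 503600/17 ≈ 29624.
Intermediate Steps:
M = -8/17 (M = 8*(-1/17) = -8/17 ≈ -0.47059)
t(Q) = -8/17 + Q (t(Q) = Q - 8/17 = -8/17 + Q)
-191*(-57 - 98) + t(19) = -191*(-57 - 98) + (-8/17 + 19) = -191*(-155) + 315/17 = 29605 + 315/17 = 503600/17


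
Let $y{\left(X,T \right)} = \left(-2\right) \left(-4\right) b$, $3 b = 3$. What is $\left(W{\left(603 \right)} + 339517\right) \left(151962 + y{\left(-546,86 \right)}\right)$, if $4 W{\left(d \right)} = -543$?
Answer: $\frac{103151537125}{2} \approx 5.1576 \cdot 10^{10}$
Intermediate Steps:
$b = 1$ ($b = \frac{1}{3} \cdot 3 = 1$)
$y{\left(X,T \right)} = 8$ ($y{\left(X,T \right)} = \left(-2\right) \left(-4\right) 1 = 8 \cdot 1 = 8$)
$W{\left(d \right)} = - \frac{543}{4}$ ($W{\left(d \right)} = \frac{1}{4} \left(-543\right) = - \frac{543}{4}$)
$\left(W{\left(603 \right)} + 339517\right) \left(151962 + y{\left(-546,86 \right)}\right) = \left(- \frac{543}{4} + 339517\right) \left(151962 + 8\right) = \frac{1357525}{4} \cdot 151970 = \frac{103151537125}{2}$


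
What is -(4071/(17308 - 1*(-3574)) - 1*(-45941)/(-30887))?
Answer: 833598985/644982334 ≈ 1.2924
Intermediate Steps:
-(4071/(17308 - 1*(-3574)) - 1*(-45941)/(-30887)) = -(4071/(17308 + 3574) + 45941*(-1/30887)) = -(4071/20882 - 45941/30887) = -1*(-833598985/644982334) = 833598985/644982334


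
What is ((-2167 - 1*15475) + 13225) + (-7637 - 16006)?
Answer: -28060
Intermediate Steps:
((-2167 - 1*15475) + 13225) + (-7637 - 16006) = ((-2167 - 15475) + 13225) - 23643 = (-17642 + 13225) - 23643 = -4417 - 23643 = -28060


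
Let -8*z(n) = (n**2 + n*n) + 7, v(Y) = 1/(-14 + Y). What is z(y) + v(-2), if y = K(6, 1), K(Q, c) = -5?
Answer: -115/16 ≈ -7.1875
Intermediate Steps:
y = -5
z(n) = -7/8 - n**2/4 (z(n) = -((n**2 + n*n) + 7)/8 = -((n**2 + n**2) + 7)/8 = -(2*n**2 + 7)/8 = -(7 + 2*n**2)/8 = -7/8 - n**2/4)
z(y) + v(-2) = (-7/8 - 1/4*(-5)**2) + 1/(-14 - 2) = (-7/8 - 1/4*25) + 1/(-16) = (-7/8 - 25/4) - 1/16 = -57/8 - 1/16 = -115/16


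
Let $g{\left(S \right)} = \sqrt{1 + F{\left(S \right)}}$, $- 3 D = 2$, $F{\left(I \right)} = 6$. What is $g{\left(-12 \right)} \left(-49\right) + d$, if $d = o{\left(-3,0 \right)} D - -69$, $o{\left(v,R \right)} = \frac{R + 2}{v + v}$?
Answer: $\frac{623}{9} - 49 \sqrt{7} \approx -60.42$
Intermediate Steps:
$D = - \frac{2}{3}$ ($D = \left(- \frac{1}{3}\right) 2 = - \frac{2}{3} \approx -0.66667$)
$o{\left(v,R \right)} = \frac{2 + R}{2 v}$
$g{\left(S \right)} = \sqrt{7}$ ($g{\left(S \right)} = \sqrt{1 + 6} = \sqrt{7}$)
$d = \frac{623}{9}$ ($d = \frac{2 + 0}{2 \left(-3\right)} \left(- \frac{2}{3}\right) - -69 = \frac{1}{2} \left(- \frac{1}{3}\right) 2 \left(- \frac{2}{3}\right) + 69 = \left(- \frac{1}{3}\right) \left(- \frac{2}{3}\right) + 69 = \frac{2}{9} + 69 = \frac{623}{9} \approx 69.222$)
$g{\left(-12 \right)} \left(-49\right) + d = \sqrt{7} \left(-49\right) + \frac{623}{9} = - 49 \sqrt{7} + \frac{623}{9} = \frac{623}{9} - 49 \sqrt{7}$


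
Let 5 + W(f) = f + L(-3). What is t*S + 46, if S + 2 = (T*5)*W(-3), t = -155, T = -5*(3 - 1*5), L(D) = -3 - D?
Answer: 62356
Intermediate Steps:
W(f) = -5 + f (W(f) = -5 + (f + (-3 - 1*(-3))) = -5 + (f + (-3 + 3)) = -5 + (f + 0) = -5 + f)
T = 10 (T = -5*(3 - 5) = -5*(-2) = 10)
S = -402 (S = -2 + (10*5)*(-5 - 3) = -2 + 50*(-8) = -2 - 400 = -402)
t*S + 46 = -155*(-402) + 46 = 62310 + 46 = 62356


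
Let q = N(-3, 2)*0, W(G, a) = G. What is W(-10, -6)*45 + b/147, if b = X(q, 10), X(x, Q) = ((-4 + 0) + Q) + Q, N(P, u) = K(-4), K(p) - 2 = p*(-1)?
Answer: -66134/147 ≈ -449.89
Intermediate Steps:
K(p) = 2 - p (K(p) = 2 + p*(-1) = 2 - p)
N(P, u) = 6 (N(P, u) = 2 - 1*(-4) = 2 + 4 = 6)
q = 0 (q = 6*0 = 0)
X(x, Q) = -4 + 2*Q (X(x, Q) = (-4 + Q) + Q = -4 + 2*Q)
b = 16 (b = -4 + 2*10 = -4 + 20 = 16)
W(-10, -6)*45 + b/147 = -10*45 + 16/147 = -450 + 16*(1/147) = -450 + 16/147 = -66134/147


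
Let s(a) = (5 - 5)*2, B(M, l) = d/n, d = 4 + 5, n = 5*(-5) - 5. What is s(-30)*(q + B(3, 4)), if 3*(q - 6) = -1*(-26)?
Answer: 0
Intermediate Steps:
n = -30 (n = -25 - 5 = -30)
d = 9
B(M, l) = -3/10 (B(M, l) = 9/(-30) = 9*(-1/30) = -3/10)
s(a) = 0 (s(a) = 0*2 = 0)
q = 44/3 (q = 6 + (-1*(-26))/3 = 6 + (1/3)*26 = 6 + 26/3 = 44/3 ≈ 14.667)
s(-30)*(q + B(3, 4)) = 0*(44/3 - 3/10) = 0*(431/30) = 0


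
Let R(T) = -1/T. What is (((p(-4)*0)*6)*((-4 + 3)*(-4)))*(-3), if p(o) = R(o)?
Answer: 0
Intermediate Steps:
p(o) = -1/o
(((p(-4)*0)*6)*((-4 + 3)*(-4)))*(-3) = (((-1/(-4)*0)*6)*((-4 + 3)*(-4)))*(-3) = (((-1*(-¼)*0)*6)*(-1*(-4)))*(-3) = ((((¼)*0)*6)*4)*(-3) = ((0*6)*4)*(-3) = (0*4)*(-3) = 0*(-3) = 0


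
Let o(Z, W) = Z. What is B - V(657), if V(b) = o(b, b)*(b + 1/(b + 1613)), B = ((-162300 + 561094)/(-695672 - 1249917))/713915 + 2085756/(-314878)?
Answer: -37757881397709249729605/87472174530734186 ≈ -4.3166e+5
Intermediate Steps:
B = -1448542139880079496/218680436326835465 (B = (398794/(-1945589))*(1/713915) + 2085756*(-1/314878) = (398794*(-1/1945589))*(1/713915) - 1042878/157439 = -398794/1945589*1/713915 - 1042878/157439 = -398794/1388985170935 - 1042878/157439 = -1448542139880079496/218680436326835465 ≈ -6.6240)
V(b) = b*(b + 1/(1613 + b)) (V(b) = b*(b + 1/(b + 1613)) = b*(b + 1/(1613 + b)))
B - V(657) = -1448542139880079496/218680436326835465 - 657*(1 + 657² + 1613*657)/(1613 + 657) = -1448542139880079496/218680436326835465 - 657*(1 + 431649 + 1059741)/2270 = -1448542139880079496/218680436326835465 - 657*1491391/2270 = -1448542139880079496/218680436326835465 - 1*979843887/2270 = -1448542139880079496/218680436326835465 - 979843887/2270 = -37757881397709249729605/87472174530734186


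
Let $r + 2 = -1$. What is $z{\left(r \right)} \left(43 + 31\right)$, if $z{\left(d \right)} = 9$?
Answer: $666$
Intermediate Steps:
$r = -3$ ($r = -2 - 1 = -3$)
$z{\left(r \right)} \left(43 + 31\right) = 9 \left(43 + 31\right) = 9 \cdot 74 = 666$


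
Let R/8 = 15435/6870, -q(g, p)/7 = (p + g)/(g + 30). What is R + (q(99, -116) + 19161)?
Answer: 566593316/29541 ≈ 19180.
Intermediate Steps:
q(g, p) = -7*(g + p)/(30 + g) (q(g, p) = -7*(p + g)/(g + 30) = -7*(g + p)/(30 + g))
R = 4116/229 (R = 8*(15435/6870) = 8*(15435*(1/6870)) = 8*(1029/458) = 4116/229 ≈ 17.974)
R + (q(99, -116) + 19161) = 4116/229 + (7*(-1*99 - 1*(-116))/(30 + 99) + 19161) = 4116/229 + (7*(-99 + 116)/129 + 19161) = 4116/229 + (7*(1/129)*17 + 19161) = 4116/229 + (119/129 + 19161) = 4116/229 + 2471888/129 = 566593316/29541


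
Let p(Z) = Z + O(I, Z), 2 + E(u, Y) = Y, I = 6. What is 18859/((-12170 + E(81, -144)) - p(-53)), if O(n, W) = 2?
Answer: -18859/12265 ≈ -1.5376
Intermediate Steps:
E(u, Y) = -2 + Y
p(Z) = 2 + Z (p(Z) = Z + 2 = 2 + Z)
18859/((-12170 + E(81, -144)) - p(-53)) = 18859/((-12170 + (-2 - 144)) - (2 - 53)) = 18859/((-12170 - 146) - 1*(-51)) = 18859/(-12316 + 51) = 18859/(-12265) = 18859*(-1/12265) = -18859/12265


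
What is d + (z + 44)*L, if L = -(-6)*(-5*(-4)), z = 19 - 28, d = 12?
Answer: 4212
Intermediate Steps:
z = -9
L = 120 (L = -(-6)*20 = -3*(-40) = 120)
d + (z + 44)*L = 12 + (-9 + 44)*120 = 12 + 35*120 = 12 + 4200 = 4212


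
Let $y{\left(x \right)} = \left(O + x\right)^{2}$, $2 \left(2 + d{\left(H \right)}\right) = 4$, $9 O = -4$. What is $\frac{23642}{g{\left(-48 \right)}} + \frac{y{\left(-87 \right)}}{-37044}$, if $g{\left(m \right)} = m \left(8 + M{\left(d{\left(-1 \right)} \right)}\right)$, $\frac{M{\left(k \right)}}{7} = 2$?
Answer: $- \frac{2983057823}{132024816} \approx -22.595$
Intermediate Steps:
$O = - \frac{4}{9}$ ($O = \frac{1}{9} \left(-4\right) = - \frac{4}{9} \approx -0.44444$)
$d{\left(H \right)} = 0$ ($d{\left(H \right)} = -2 + \frac{1}{2} \cdot 4 = -2 + 2 = 0$)
$M{\left(k \right)} = 14$ ($M{\left(k \right)} = 7 \cdot 2 = 14$)
$g{\left(m \right)} = 22 m$ ($g{\left(m \right)} = m \left(8 + 14\right) = m 22 = 22 m$)
$y{\left(x \right)} = \left(- \frac{4}{9} + x\right)^{2}$
$\frac{23642}{g{\left(-48 \right)}} + \frac{y{\left(-87 \right)}}{-37044} = \frac{23642}{22 \left(-48\right)} + \frac{\frac{1}{81} \left(-4 + 9 \left(-87\right)\right)^{2}}{-37044} = \frac{23642}{-1056} + \frac{\left(-4 - 783\right)^{2}}{81} \left(- \frac{1}{37044}\right) = 23642 \left(- \frac{1}{1056}\right) + \frac{\left(-787\right)^{2}}{81} \left(- \frac{1}{37044}\right) = - \frac{11821}{528} + \frac{1}{81} \cdot 619369 \left(- \frac{1}{37044}\right) = - \frac{11821}{528} + \frac{619369}{81} \left(- \frac{1}{37044}\right) = - \frac{11821}{528} - \frac{619369}{3000564} = - \frac{2983057823}{132024816}$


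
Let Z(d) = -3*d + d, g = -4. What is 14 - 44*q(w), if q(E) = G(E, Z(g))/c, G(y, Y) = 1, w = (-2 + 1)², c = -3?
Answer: 86/3 ≈ 28.667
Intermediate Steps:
w = 1 (w = (-1)² = 1)
Z(d) = -2*d
q(E) = -⅓ (q(E) = 1/(-3) = 1*(-⅓) = -⅓)
14 - 44*q(w) = 14 - 44*(-⅓) = 14 + 44/3 = 86/3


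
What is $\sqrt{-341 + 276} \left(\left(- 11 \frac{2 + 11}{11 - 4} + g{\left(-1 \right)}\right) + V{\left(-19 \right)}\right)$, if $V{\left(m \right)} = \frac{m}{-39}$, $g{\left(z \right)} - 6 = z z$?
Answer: $- \frac{3533 i \sqrt{65}}{273} \approx - 104.34 i$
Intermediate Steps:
$g{\left(z \right)} = 6 + z^{2}$ ($g{\left(z \right)} = 6 + z z = 6 + z^{2}$)
$V{\left(m \right)} = - \frac{m}{39}$ ($V{\left(m \right)} = m \left(- \frac{1}{39}\right) = - \frac{m}{39}$)
$\sqrt{-341 + 276} \left(\left(- 11 \frac{2 + 11}{11 - 4} + g{\left(-1 \right)}\right) + V{\left(-19 \right)}\right) = \sqrt{-341 + 276} \left(\left(- 11 \frac{2 + 11}{11 - 4} + \left(6 + \left(-1\right)^{2}\right)\right) - - \frac{19}{39}\right) = \sqrt{-65} \left(\left(- 11 \cdot \frac{13}{7} + \left(6 + 1\right)\right) + \frac{19}{39}\right) = i \sqrt{65} \left(\left(- 11 \cdot 13 \cdot \frac{1}{7} + 7\right) + \frac{19}{39}\right) = i \sqrt{65} \left(\left(\left(-11\right) \frac{13}{7} + 7\right) + \frac{19}{39}\right) = i \sqrt{65} \left(\left(- \frac{143}{7} + 7\right) + \frac{19}{39}\right) = i \sqrt{65} \left(- \frac{94}{7} + \frac{19}{39}\right) = i \sqrt{65} \left(- \frac{3533}{273}\right) = - \frac{3533 i \sqrt{65}}{273}$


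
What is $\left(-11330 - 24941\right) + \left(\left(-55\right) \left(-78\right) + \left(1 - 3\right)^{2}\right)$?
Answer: $-31977$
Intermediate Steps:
$\left(-11330 - 24941\right) + \left(\left(-55\right) \left(-78\right) + \left(1 - 3\right)^{2}\right) = -36271 + \left(4290 + \left(-2\right)^{2}\right) = -36271 + \left(4290 + 4\right) = -36271 + 4294 = -31977$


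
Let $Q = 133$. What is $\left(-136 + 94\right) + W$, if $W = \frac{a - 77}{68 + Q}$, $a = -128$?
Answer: $- \frac{8647}{201} \approx -43.02$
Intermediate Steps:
$W = - \frac{205}{201}$ ($W = \frac{-128 - 77}{68 + 133} = - \frac{205}{201} \approx -1.0199$)
$\left(-136 + 94\right) + W = \left(-136 + 94\right) - \frac{205}{201} = -42 - \frac{205}{201} = - \frac{8647}{201}$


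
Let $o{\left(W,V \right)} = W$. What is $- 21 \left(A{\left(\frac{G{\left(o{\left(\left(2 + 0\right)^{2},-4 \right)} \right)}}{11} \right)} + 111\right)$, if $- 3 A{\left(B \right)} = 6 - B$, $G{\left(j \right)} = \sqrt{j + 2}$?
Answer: $-2289 - \frac{7 \sqrt{6}}{11} \approx -2290.6$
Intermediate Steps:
$G{\left(j \right)} = \sqrt{2 + j}$
$A{\left(B \right)} = -2 + \frac{B}{3}$ ($A{\left(B \right)} = - \frac{6 - B}{3} = -2 + \frac{B}{3}$)
$- 21 \left(A{\left(\frac{G{\left(o{\left(\left(2 + 0\right)^{2},-4 \right)} \right)}}{11} \right)} + 111\right) = - 21 \left(\left(-2 + \frac{\sqrt{2 + \left(2 + 0\right)^{2}} \cdot \frac{1}{11}}{3}\right) + 111\right) = - 21 \left(\left(-2 + \frac{\sqrt{2 + 2^{2}} \cdot \frac{1}{11}}{3}\right) + 111\right) = - 21 \left(\left(-2 + \frac{\sqrt{2 + 4} \cdot \frac{1}{11}}{3}\right) + 111\right) = - 21 \left(\left(-2 + \frac{\sqrt{6} \cdot \frac{1}{11}}{3}\right) + 111\right) = - 21 \left(\left(-2 + \frac{\frac{1}{11} \sqrt{6}}{3}\right) + 111\right) = - 21 \left(\left(-2 + \frac{\sqrt{6}}{33}\right) + 111\right) = - 21 \left(109 + \frac{\sqrt{6}}{33}\right) = -2289 - \frac{7 \sqrt{6}}{11}$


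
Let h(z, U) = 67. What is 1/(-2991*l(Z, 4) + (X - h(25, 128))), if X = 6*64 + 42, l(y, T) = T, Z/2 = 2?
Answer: -1/11605 ≈ -8.6170e-5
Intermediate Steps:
Z = 4 (Z = 2*2 = 4)
X = 426 (X = 384 + 42 = 426)
1/(-2991*l(Z, 4) + (X - h(25, 128))) = 1/(-2991*4 + (426 - 1*67)) = 1/(-11964 + (426 - 67)) = 1/(-11964 + 359) = 1/(-11605) = -1/11605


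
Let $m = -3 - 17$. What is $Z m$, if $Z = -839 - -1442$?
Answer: $-12060$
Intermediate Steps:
$m = -20$
$Z = 603$ ($Z = -839 + 1442 = 603$)
$Z m = 603 \left(-20\right) = -12060$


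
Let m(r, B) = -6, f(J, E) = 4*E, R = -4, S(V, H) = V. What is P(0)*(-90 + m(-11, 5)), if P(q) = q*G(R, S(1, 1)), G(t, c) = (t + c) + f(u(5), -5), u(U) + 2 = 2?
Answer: 0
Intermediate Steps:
u(U) = 0 (u(U) = -2 + 2 = 0)
G(t, c) = -20 + c + t (G(t, c) = (t + c) + 4*(-5) = (c + t) - 20 = -20 + c + t)
P(q) = -23*q (P(q) = q*(-20 + 1 - 4) = q*(-23) = -23*q)
P(0)*(-90 + m(-11, 5)) = (-23*0)*(-90 - 6) = 0*(-96) = 0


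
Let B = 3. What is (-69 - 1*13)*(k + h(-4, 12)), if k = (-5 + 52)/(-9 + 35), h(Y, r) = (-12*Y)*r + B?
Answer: -619141/13 ≈ -47626.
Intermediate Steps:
h(Y, r) = 3 - 12*Y*r (h(Y, r) = (-12*Y)*r + 3 = -12*Y*r + 3 = 3 - 12*Y*r)
k = 47/26 ≈ 1.8077
(-69 - 1*13)*(k + h(-4, 12)) = (-69 - 1*13)*(47/26 + (3 - 12*(-4)*12)) = (-69 - 13)*(47/26 + (3 + 576)) = -82*(47/26 + 579) = -82*15101/26 = -619141/13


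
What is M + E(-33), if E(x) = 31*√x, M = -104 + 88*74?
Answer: 6408 + 31*I*√33 ≈ 6408.0 + 178.08*I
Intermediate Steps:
M = 6408 (M = -104 + 6512 = 6408)
M + E(-33) = 6408 + 31*√(-33) = 6408 + 31*(I*√33) = 6408 + 31*I*√33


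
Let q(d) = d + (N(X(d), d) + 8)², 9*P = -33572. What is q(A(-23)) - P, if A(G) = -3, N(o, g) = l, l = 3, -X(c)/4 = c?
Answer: 34634/9 ≈ 3848.2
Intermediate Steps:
P = -33572/9 (P = (⅑)*(-33572) = -33572/9 ≈ -3730.2)
X(c) = -4*c
N(o, g) = 3
q(d) = 121 + d (q(d) = d + (3 + 8)² = d + 11² = d + 121 = 121 + d)
q(A(-23)) - P = (121 - 3) - 1*(-33572/9) = 118 + 33572/9 = 34634/9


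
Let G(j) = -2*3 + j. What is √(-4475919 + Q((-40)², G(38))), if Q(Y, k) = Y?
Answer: I*√4474319 ≈ 2115.3*I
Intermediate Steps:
G(j) = -6 + j
√(-4475919 + Q((-40)², G(38))) = √(-4475919 + (-40)²) = √(-4475919 + 1600) = √(-4474319) = I*√4474319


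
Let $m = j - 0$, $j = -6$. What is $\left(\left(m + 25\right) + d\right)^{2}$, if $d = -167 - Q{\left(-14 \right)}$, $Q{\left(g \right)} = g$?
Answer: $17956$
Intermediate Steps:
$m = -6$ ($m = -6 - 0 = -6 + 0 = -6$)
$d = -153$ ($d = -167 - -14 = -167 + 14 = -153$)
$\left(\left(m + 25\right) + d\right)^{2} = \left(\left(-6 + 25\right) - 153\right)^{2} = \left(19 - 153\right)^{2} = \left(-134\right)^{2} = 17956$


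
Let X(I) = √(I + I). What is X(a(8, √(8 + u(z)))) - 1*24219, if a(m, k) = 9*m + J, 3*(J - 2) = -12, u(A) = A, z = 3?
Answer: -24219 + 2*√35 ≈ -24207.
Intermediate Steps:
J = -2 (J = 2 + (⅓)*(-12) = 2 - 4 = -2)
a(m, k) = -2 + 9*m (a(m, k) = 9*m - 2 = -2 + 9*m)
X(I) = √2*√I (X(I) = √(2*I) = √2*√I)
X(a(8, √(8 + u(z)))) - 1*24219 = √2*√(-2 + 9*8) - 1*24219 = √2*√(-2 + 72) - 24219 = √2*√70 - 24219 = 2*√35 - 24219 = -24219 + 2*√35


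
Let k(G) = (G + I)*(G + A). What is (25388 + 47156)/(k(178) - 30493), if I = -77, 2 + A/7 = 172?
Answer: 72544/107675 ≈ 0.67373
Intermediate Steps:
A = 1190 (A = -14 + 7*172 = -14 + 1204 = 1190)
k(G) = (-77 + G)*(1190 + G) (k(G) = (G - 77)*(G + 1190) = (-77 + G)*(1190 + G))
(25388 + 47156)/(k(178) - 30493) = (25388 + 47156)/((-91630 + 178**2 + 1113*178) - 30493) = 72544/((-91630 + 31684 + 198114) - 30493) = 72544/(138168 - 30493) = 72544/107675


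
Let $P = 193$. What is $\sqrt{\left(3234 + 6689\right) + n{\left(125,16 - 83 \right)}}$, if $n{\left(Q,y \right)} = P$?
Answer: $6 \sqrt{281} \approx 100.58$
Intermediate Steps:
$n{\left(Q,y \right)} = 193$
$\sqrt{\left(3234 + 6689\right) + n{\left(125,16 - 83 \right)}} = \sqrt{\left(3234 + 6689\right) + 193} = \sqrt{9923 + 193} = \sqrt{10116} = 6 \sqrt{281}$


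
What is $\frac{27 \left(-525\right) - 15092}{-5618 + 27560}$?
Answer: $- \frac{29267}{21942} \approx -1.3338$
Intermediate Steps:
$\frac{27 \left(-525\right) - 15092}{-5618 + 27560} = \frac{-14175 - 15092}{21942} = \left(-29267\right) \frac{1}{21942} = - \frac{29267}{21942}$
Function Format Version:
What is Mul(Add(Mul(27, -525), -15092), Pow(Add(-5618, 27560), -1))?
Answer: Rational(-29267, 21942) ≈ -1.3338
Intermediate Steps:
Mul(Add(Mul(27, -525), -15092), Pow(Add(-5618, 27560), -1)) = Mul(Add(-14175, -15092), Pow(21942, -1)) = Mul(-29267, Rational(1, 21942)) = Rational(-29267, 21942)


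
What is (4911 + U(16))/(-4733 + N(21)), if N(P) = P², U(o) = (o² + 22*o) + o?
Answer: -5535/4292 ≈ -1.2896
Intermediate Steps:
U(o) = o² + 23*o
(4911 + U(16))/(-4733 + N(21)) = (4911 + 16*(23 + 16))/(-4733 + 21²) = (4911 + 16*39)/(-4733 + 441) = (4911 + 624)/(-4292) = 5535*(-1/4292) = -5535/4292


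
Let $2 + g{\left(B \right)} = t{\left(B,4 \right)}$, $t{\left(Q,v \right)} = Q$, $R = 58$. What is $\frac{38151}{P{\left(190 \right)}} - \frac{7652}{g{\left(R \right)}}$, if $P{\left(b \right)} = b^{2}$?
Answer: $- \frac{34262593}{252700} \approx -135.59$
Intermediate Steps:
$g{\left(B \right)} = -2 + B$
$\frac{38151}{P{\left(190 \right)}} - \frac{7652}{g{\left(R \right)}} = \frac{38151}{190^{2}} - \frac{7652}{-2 + 58} = \frac{38151}{36100} - \frac{7652}{56} = 38151 \cdot \frac{1}{36100} - \frac{1913}{14} = \frac{38151}{36100} - \frac{1913}{14} = - \frac{34262593}{252700}$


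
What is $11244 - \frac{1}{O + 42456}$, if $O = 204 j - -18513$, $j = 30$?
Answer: $\frac{754348715}{67089} \approx 11244.0$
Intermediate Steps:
$O = 24633$ ($O = 204 \cdot 30 - -18513 = 6120 + 18513 = 24633$)
$11244 - \frac{1}{O + 42456} = 11244 - \frac{1}{24633 + 42456} = 11244 - \frac{1}{67089} = \frac{754348715}{67089}$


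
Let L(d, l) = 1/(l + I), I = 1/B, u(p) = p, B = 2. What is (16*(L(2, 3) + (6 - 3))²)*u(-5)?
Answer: -42320/49 ≈ -863.67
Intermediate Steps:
I = ½ (I = 1/2 = ½ ≈ 0.50000)
L(d, l) = 1/(½ + l) (L(d, l) = 1/(l + ½) = 1/(½ + l))
(16*(L(2, 3) + (6 - 3))²)*u(-5) = (16*(2/(1 + 2*3) + (6 - 3))²)*(-5) = (16*(2/(1 + 6) + 3)²)*(-5) = (16*(2/7 + 3)²)*(-5) = (16*(23/7)²)*(-5) = (16*(529/49))*(-5) = (8464/49)*(-5) = -42320/49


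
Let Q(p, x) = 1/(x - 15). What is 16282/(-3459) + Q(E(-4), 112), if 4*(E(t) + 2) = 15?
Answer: -1575895/335523 ≈ -4.6968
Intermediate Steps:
E(t) = 7/4 (E(t) = -2 + (1/4)*15 = -2 + 15/4 = 7/4)
Q(p, x) = 1/(-15 + x)
16282/(-3459) + Q(E(-4), 112) = 16282/(-3459) + 1/(-15 + 112) = 16282*(-1/3459) + 1/97 = -16282/3459 + 1/97 = -1575895/335523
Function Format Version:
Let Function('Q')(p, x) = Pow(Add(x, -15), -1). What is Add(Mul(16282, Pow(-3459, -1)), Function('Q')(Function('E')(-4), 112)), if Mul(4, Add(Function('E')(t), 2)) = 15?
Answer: Rational(-1575895, 335523) ≈ -4.6968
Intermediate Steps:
Function('E')(t) = Rational(7, 4) (Function('E')(t) = Add(-2, Mul(Rational(1, 4), 15)) = Add(-2, Rational(15, 4)) = Rational(7, 4))
Function('Q')(p, x) = Pow(Add(-15, x), -1)
Add(Mul(16282, Pow(-3459, -1)), Function('Q')(Function('E')(-4), 112)) = Add(Mul(16282, Pow(-3459, -1)), Pow(Add(-15, 112), -1)) = Add(Mul(16282, Rational(-1, 3459)), Pow(97, -1)) = Add(Rational(-16282, 3459), Rational(1, 97)) = Rational(-1575895, 335523)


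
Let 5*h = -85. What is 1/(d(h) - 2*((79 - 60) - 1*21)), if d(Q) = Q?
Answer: -1/13 ≈ -0.076923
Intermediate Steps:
h = -17 (h = (1/5)*(-85) = -17)
1/(d(h) - 2*((79 - 60) - 1*21)) = 1/(-17 - 2*((79 - 60) - 1*21)) = 1/(-17 - 2*(19 - 21)) = 1/(-17 - 2*(-2)) = 1/(-17 + 4) = 1/(-13) = -1/13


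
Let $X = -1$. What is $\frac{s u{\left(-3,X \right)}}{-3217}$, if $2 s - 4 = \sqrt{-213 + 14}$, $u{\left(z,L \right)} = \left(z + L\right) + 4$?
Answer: $0$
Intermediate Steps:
$u{\left(z,L \right)} = 4 + L + z$ ($u{\left(z,L \right)} = \left(L + z\right) + 4 = 4 + L + z$)
$s = 2 + \frac{i \sqrt{199}}{2}$ ($s = 2 + \frac{\sqrt{-213 + 14}}{2} = 2 + \frac{\sqrt{-199}}{2} = 2 + \frac{i \sqrt{199}}{2} \approx 2.0 + 7.0534 i$)
$\frac{s u{\left(-3,X \right)}}{-3217} = \frac{\left(2 + \frac{i \sqrt{199}}{2}\right) \left(4 - 1 - 3\right)}{-3217} = \left(2 + \frac{i \sqrt{199}}{2}\right) 0 \left(- \frac{1}{3217}\right) = 0 \left(- \frac{1}{3217}\right) = 0$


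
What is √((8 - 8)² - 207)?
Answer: 3*I*√23 ≈ 14.387*I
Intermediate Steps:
√((8 - 8)² - 207) = √(0² - 207) = √(0 - 207) = √(-207) = 3*I*√23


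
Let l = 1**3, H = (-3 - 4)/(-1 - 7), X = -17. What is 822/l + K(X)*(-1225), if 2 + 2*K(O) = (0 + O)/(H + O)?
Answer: 180763/129 ≈ 1401.3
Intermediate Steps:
H = 7/8 (H = -7/(-8) = -7*(-1/8) = 7/8 ≈ 0.87500)
l = 1
K(O) = -1 + O/(2*(7/8 + O)) (K(O) = -1 + ((0 + O)/(7/8 + O))/2 = -1 + (O/(7/8 + O))/2 = -1 + O/(2*(7/8 + O)))
822/l + K(X)*(-1225) = 822/1 + ((-7 - 4*(-17))/(7 + 8*(-17)))*(-1225) = 822*1 + ((-7 + 68)/(7 - 136))*(-1225) = 822 + (61/(-129))*(-1225) = 822 - 1/129*61*(-1225) = 822 - 61/129*(-1225) = 822 + 74725/129 = 180763/129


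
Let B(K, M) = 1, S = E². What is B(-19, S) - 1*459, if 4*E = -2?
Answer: -458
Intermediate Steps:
E = -½ (E = (¼)*(-2) = -½ ≈ -0.50000)
S = ¼ (S = (-½)² = ¼ ≈ 0.25000)
B(-19, S) - 1*459 = 1 - 1*459 = 1 - 459 = -458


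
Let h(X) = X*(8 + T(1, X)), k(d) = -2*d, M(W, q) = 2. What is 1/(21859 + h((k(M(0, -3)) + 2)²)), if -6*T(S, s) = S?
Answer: 3/65671 ≈ 4.5682e-5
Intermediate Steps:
T(S, s) = -S/6
h(X) = 47*X/6 (h(X) = X*(8 - ⅙*1) = X*(8 - ⅙) = X*(47/6) = 47*X/6)
1/(21859 + h((k(M(0, -3)) + 2)²)) = 1/(21859 + 47*(-2*2 + 2)²/6) = 1/(21859 + 47*(-4 + 2)²/6) = 1/(21859 + (47/6)*(-2)²) = 1/(21859 + (47/6)*4) = 1/(21859 + 94/3) = 1/(65671/3) = 3/65671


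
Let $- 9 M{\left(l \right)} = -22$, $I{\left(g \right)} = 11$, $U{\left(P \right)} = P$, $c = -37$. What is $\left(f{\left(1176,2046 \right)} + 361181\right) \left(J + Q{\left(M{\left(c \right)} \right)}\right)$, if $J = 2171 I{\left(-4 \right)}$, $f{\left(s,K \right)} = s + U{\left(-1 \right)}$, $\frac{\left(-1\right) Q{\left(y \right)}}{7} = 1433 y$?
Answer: $- \frac{2084634068}{9} \approx -2.3163 \cdot 10^{8}$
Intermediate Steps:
$M{\left(l \right)} = \frac{22}{9}$ ($M{\left(l \right)} = \left(- \frac{1}{9}\right) \left(-22\right) = \frac{22}{9}$)
$Q{\left(y \right)} = - 10031 y$ ($Q{\left(y \right)} = - 7 \cdot 1433 y = - 10031 y$)
$f{\left(s,K \right)} = -1 + s$ ($f{\left(s,K \right)} = s - 1 = -1 + s$)
$J = 23881$ ($J = 2171 \cdot 11 = 23881$)
$\left(f{\left(1176,2046 \right)} + 361181\right) \left(J + Q{\left(M{\left(c \right)} \right)}\right) = \left(\left(-1 + 1176\right) + 361181\right) \left(23881 - \frac{220682}{9}\right) = \left(1175 + 361181\right) \left(23881 - \frac{220682}{9}\right) = 362356 \left(- \frac{5753}{9}\right) = - \frac{2084634068}{9}$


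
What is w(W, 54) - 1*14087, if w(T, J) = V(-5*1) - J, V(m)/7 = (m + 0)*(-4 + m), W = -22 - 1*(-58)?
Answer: -13826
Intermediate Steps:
W = 36 (W = -22 + 58 = 36)
V(m) = 7*m*(-4 + m) (V(m) = 7*((m + 0)*(-4 + m)) = 7*(m*(-4 + m)) = 7*m*(-4 + m))
w(T, J) = 315 - J (w(T, J) = 7*(-5*1)*(-4 - 5*1) - J = 7*(-5)*(-4 - 5) - J = 7*(-5)*(-9) - J = 315 - J)
w(W, 54) - 1*14087 = (315 - 1*54) - 1*14087 = (315 - 54) - 14087 = 261 - 14087 = -13826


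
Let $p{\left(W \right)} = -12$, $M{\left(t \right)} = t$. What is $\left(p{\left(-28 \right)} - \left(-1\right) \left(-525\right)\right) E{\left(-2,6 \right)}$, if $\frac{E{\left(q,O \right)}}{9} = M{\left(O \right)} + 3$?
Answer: $-43497$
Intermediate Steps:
$E{\left(q,O \right)} = 27 + 9 O$ ($E{\left(q,O \right)} = 9 \left(O + 3\right) = 9 \left(3 + O\right) = 27 + 9 O$)
$\left(p{\left(-28 \right)} - \left(-1\right) \left(-525\right)\right) E{\left(-2,6 \right)} = \left(-12 - \left(-1\right) \left(-525\right)\right) \left(27 + 9 \cdot 6\right) = \left(-12 - 525\right) \left(27 + 54\right) = \left(-12 - 525\right) 81 = \left(-537\right) 81 = -43497$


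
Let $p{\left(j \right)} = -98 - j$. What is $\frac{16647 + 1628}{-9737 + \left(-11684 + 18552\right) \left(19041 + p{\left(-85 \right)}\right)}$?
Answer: $\frac{18275}{130674567} \approx 0.00013985$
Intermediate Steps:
$\frac{16647 + 1628}{-9737 + \left(-11684 + 18552\right) \left(19041 + p{\left(-85 \right)}\right)} = \frac{16647 + 1628}{-9737 + \left(-11684 + 18552\right) \left(19041 - 13\right)} = \frac{18275}{-9737 + 6868 \left(19041 + \left(-98 + 85\right)\right)} = \frac{18275}{-9737 + 6868 \left(19041 - 13\right)} = \frac{18275}{-9737 + 6868 \cdot 19028} = \frac{18275}{-9737 + 130684304} = \frac{18275}{130674567}$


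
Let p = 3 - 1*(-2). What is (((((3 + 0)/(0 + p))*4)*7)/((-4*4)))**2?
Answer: 441/400 ≈ 1.1025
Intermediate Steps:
p = 5 (p = 3 + 2 = 5)
(((((3 + 0)/(0 + p))*4)*7)/((-4*4)))**2 = (((((3 + 0)/(0 + 5))*4)*7)/((-4*4)))**2 = ((((3/5)*4)*7)/(-16))**2 = ((((3*(1/5))*4)*7)*(-1/16))**2 = ((((3/5)*4)*7)*(-1/16))**2 = (((12/5)*7)*(-1/16))**2 = ((84/5)*(-1/16))**2 = (-21/20)**2 = 441/400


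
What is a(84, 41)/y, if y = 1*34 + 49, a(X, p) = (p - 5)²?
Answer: 1296/83 ≈ 15.614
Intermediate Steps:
a(X, p) = (-5 + p)²
y = 83 (y = 34 + 49 = 83)
a(84, 41)/y = (-5 + 41)²/83 = 36²*(1/83) = 1296*(1/83) = 1296/83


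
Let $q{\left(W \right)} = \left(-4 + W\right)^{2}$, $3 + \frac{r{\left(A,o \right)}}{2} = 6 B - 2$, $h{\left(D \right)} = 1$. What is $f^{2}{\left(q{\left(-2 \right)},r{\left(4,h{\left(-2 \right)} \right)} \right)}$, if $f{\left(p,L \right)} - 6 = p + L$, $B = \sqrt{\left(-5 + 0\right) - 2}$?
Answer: $16 + 768 i \sqrt{7} \approx 16.0 + 2031.9 i$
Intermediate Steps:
$B = i \sqrt{7}$ ($B = \sqrt{-5 - 2} = \sqrt{-7} = i \sqrt{7} \approx 2.6458 i$)
$r{\left(A,o \right)} = -10 + 12 i \sqrt{7}$ ($r{\left(A,o \right)} = -6 + 2 \left(6 i \sqrt{7} - 2\right) = -6 + 2 \left(-2 + 6 i \sqrt{7}\right) = -6 - \left(4 - 12 i \sqrt{7}\right) = -10 + 12 i \sqrt{7}$)
$f{\left(p,L \right)} = 6 + L + p$ ($f{\left(p,L \right)} = 6 + \left(p + L\right) = 6 + \left(L + p\right) = 6 + L + p$)
$f^{2}{\left(q{\left(-2 \right)},r{\left(4,h{\left(-2 \right)} \right)} \right)} = \left(6 - \left(10 - 12 i \sqrt{7}\right) + \left(-4 - 2\right)^{2}\right)^{2} = \left(6 - \left(10 - 12 i \sqrt{7}\right) + \left(-6\right)^{2}\right)^{2} = \left(6 - \left(10 - 12 i \sqrt{7}\right) + 36\right)^{2} = \left(32 + 12 i \sqrt{7}\right)^{2}$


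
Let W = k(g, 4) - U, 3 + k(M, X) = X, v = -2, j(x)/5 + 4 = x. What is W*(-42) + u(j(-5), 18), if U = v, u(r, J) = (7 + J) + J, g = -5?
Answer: -83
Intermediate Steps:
j(x) = -20 + 5*x
k(M, X) = -3 + X
u(r, J) = 7 + 2*J
U = -2
W = 3 (W = (-3 + 4) - 1*(-2) = 1 + 2 = 3)
W*(-42) + u(j(-5), 18) = 3*(-42) + (7 + 2*18) = -126 + (7 + 36) = -126 + 43 = -83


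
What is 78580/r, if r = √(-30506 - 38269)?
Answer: -15716*I*√2751/2751 ≈ -299.64*I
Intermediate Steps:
r = 5*I*√2751 (r = √(-68775) = 5*I*√2751 ≈ 262.25*I)
78580/r = 78580/((5*I*√2751)) = 78580*(-I*√2751/13755) = -15716*I*√2751/2751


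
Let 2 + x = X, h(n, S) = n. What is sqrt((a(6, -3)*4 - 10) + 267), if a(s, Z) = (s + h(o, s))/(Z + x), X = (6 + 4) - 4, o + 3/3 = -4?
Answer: 3*sqrt(29) ≈ 16.155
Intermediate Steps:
o = -5 (o = -1 - 4 = -5)
X = 6 (X = 10 - 4 = 6)
x = 4 (x = -2 + 6 = 4)
a(s, Z) = (-5 + s)/(4 + Z) (a(s, Z) = (s - 5)/(Z + 4) = (-5 + s)/(4 + Z))
sqrt((a(6, -3)*4 - 10) + 267) = sqrt((((-5 + 6)/(4 - 3))*4 - 10) + 267) = sqrt(((1/1)*4 - 10) + 267) = sqrt(((1*1)*4 - 10) + 267) = sqrt((1*4 - 10) + 267) = sqrt((4 - 10) + 267) = sqrt(-6 + 267) = sqrt(261) = 3*sqrt(29)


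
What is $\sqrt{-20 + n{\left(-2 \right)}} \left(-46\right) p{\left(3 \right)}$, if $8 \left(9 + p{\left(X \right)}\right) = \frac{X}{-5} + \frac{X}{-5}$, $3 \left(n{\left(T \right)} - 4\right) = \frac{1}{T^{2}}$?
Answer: $\frac{1403 i \sqrt{573}}{20} \approx 1679.2 i$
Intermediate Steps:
$n{\left(T \right)} = 4 + \frac{1}{3 T^{2}}$
$p{\left(X \right)} = -9 - \frac{X}{20}$ ($p{\left(X \right)} = -9 + \frac{\frac{X}{-5} + \frac{X}{-5}}{8} = -9 + \frac{X \left(- \frac{1}{5}\right) + X \left(- \frac{1}{5}\right)}{8} = -9 + \frac{- \frac{X}{5} - \frac{X}{5}}{8} = -9 + \frac{\left(- \frac{2}{5}\right) X}{8} = -9 - \frac{X}{20}$)
$\sqrt{-20 + n{\left(-2 \right)}} \left(-46\right) p{\left(3 \right)} = \sqrt{-20 + \left(4 + \frac{1}{3 \cdot 4}\right)} \left(-46\right) \left(-9 - \frac{3}{20}\right) = \sqrt{-20 + \left(4 + \frac{1}{3} \cdot \frac{1}{4}\right)} \left(-46\right) \left(-9 - \frac{3}{20}\right) = \sqrt{-20 + \left(4 + \frac{1}{12}\right)} \left(-46\right) \left(- \frac{183}{20}\right) = \sqrt{-20 + \frac{49}{12}} \left(-46\right) \left(- \frac{183}{20}\right) = \sqrt{- \frac{191}{12}} \left(-46\right) \left(- \frac{183}{20}\right) = \frac{i \sqrt{573}}{6} \left(-46\right) \left(- \frac{183}{20}\right) = - \frac{23 i \sqrt{573}}{3} \left(- \frac{183}{20}\right) = \frac{1403 i \sqrt{573}}{20}$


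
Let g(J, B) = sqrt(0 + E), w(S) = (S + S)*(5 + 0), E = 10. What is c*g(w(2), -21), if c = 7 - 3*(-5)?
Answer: 22*sqrt(10) ≈ 69.570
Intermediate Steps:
w(S) = 10*S (w(S) = (2*S)*5 = 10*S)
g(J, B) = sqrt(10) (g(J, B) = sqrt(0 + 10) = sqrt(10))
c = 22 (c = 7 + 15 = 22)
c*g(w(2), -21) = 22*sqrt(10)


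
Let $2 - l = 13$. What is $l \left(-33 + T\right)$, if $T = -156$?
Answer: $2079$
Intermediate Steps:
$l = -11$ ($l = 2 - 13 = -11$)
$l \left(-33 + T\right) = - 11 \left(-33 - 156\right) = \left(-11\right) \left(-189\right) = 2079$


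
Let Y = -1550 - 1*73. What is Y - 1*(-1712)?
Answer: 89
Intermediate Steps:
Y = -1623 (Y = -1550 - 73 = -1623)
Y - 1*(-1712) = -1623 - 1*(-1712) = -1623 + 1712 = 89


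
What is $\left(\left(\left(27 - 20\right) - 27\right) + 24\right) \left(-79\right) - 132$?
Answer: $-448$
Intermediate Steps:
$\left(\left(\left(27 - 20\right) - 27\right) + 24\right) \left(-79\right) - 132 = \left(\left(7 - 27\right) + 24\right) \left(-79\right) - 132 = \left(-20 + 24\right) \left(-79\right) - 132 = 4 \left(-79\right) - 132 = -316 - 132 = -448$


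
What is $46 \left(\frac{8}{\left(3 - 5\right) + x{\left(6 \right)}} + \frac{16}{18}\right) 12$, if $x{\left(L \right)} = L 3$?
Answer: $\frac{2300}{3} \approx 766.67$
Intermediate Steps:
$x{\left(L \right)} = 3 L$
$46 \left(\frac{8}{\left(3 - 5\right) + x{\left(6 \right)}} + \frac{16}{18}\right) 12 = 46 \left(\frac{8}{\left(3 - 5\right) + 3 \cdot 6} + \frac{16}{18}\right) 12 = 46 \left(\frac{8}{-2 + 18} + 16 \cdot \frac{1}{18}\right) 12 = 46 \left(\frac{8}{16} + \frac{8}{9}\right) 12 = 46 \left(8 \cdot \frac{1}{16} + \frac{8}{9}\right) 12 = 46 \left(\frac{1}{2} + \frac{8}{9}\right) 12 = 46 \cdot \frac{25}{18} \cdot 12 = \frac{575}{9} \cdot 12 = \frac{2300}{3}$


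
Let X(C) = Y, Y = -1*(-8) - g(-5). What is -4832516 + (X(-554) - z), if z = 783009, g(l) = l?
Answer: -5615512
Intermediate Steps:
Y = 13 (Y = -1*(-8) - 1*(-5) = 8 + 5 = 13)
X(C) = 13
-4832516 + (X(-554) - z) = -4832516 + (13 - 1*783009) = -4832516 + (13 - 783009) = -4832516 - 782996 = -5615512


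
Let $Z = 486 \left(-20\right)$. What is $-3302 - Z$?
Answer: $6418$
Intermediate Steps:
$Z = -9720$
$-3302 - Z = -3302 - -9720 = -3302 + 9720 = 6418$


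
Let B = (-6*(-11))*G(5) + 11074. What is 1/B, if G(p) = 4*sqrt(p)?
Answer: 5537/61142498 - 66*sqrt(5)/30571249 ≈ 8.5732e-5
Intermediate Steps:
B = 11074 + 264*sqrt(5) (B = (-6*(-11))*(4*sqrt(5)) + 11074 = 66*(4*sqrt(5)) + 11074 = 264*sqrt(5) + 11074 = 11074 + 264*sqrt(5) ≈ 11664.)
1/B = 1/(11074 + 264*sqrt(5))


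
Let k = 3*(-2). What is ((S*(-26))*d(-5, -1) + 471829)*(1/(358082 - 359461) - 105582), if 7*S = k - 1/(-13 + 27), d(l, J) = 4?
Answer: -3366804386296739/67571 ≈ -4.9826e+10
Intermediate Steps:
k = -6
S = -85/98 (S = (-6 - 1/(-13 + 27))/7 = (-6 - 1/14)/7 = (⅐)*(-85/14) = -85/98 ≈ -0.86735)
((S*(-26))*d(-5, -1) + 471829)*(1/(358082 - 359461) - 105582) = (-85/98*(-26)*4 + 471829)*(1/(358082 - 359461) - 105582) = ((1105/49)*4 + 471829)*(1/(-1379) - 105582) = (4420/49 + 471829)*(-1/1379 - 105582) = (23124041/49)*(-145597579/1379) = -3366804386296739/67571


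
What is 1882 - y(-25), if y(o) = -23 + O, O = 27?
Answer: 1878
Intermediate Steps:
y(o) = 4 (y(o) = -23 + 27 = 4)
1882 - y(-25) = 1882 - 1*4 = 1882 - 4 = 1878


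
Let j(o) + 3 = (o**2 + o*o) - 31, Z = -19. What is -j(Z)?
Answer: -688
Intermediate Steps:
j(o) = -34 + 2*o**2 (j(o) = -3 + ((o**2 + o*o) - 31) = -3 + ((o**2 + o**2) - 31) = -3 + (2*o**2 - 31) = -3 + (-31 + 2*o**2) = -34 + 2*o**2)
-j(Z) = -(-34 + 2*(-19)**2) = -(-34 + 2*361) = -(-34 + 722) = -1*688 = -688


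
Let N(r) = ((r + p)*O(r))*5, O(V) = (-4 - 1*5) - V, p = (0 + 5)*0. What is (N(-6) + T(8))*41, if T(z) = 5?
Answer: 3895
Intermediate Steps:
p = 0 (p = 5*0 = 0)
O(V) = -9 - V (O(V) = (-4 - 5) - V = -9 - V)
N(r) = 5*r*(-9 - r) (N(r) = ((r + 0)*(-9 - r))*5 = (r*(-9 - r))*5 = 5*r*(-9 - r))
(N(-6) + T(8))*41 = (-5*(-6)*(9 - 6) + 5)*41 = (-5*(-6)*3 + 5)*41 = (90 + 5)*41 = 95*41 = 3895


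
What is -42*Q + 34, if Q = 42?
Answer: -1730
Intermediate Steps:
-42*Q + 34 = -42*42 + 34 = -1764 + 34 = -1730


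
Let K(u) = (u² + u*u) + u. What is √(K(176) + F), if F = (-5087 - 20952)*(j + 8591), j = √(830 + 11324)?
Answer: √(-223638921 - 26039*√12154) ≈ 15050.0*I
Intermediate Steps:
j = √12154 ≈ 110.25
K(u) = u + 2*u² (K(u) = (u² + u²) + u = 2*u² + u = u + 2*u²)
F = -223701049 - 26039*√12154 (F = (-5087 - 20952)*(√12154 + 8591) = -26039*(8591 + √12154) = -223701049 - 26039*√12154 ≈ -2.2657e+8)
√(K(176) + F) = √(176*(1 + 2*176) + (-223701049 - 26039*√12154)) = √(176*(1 + 352) + (-223701049 - 26039*√12154)) = √(176*353 + (-223701049 - 26039*√12154)) = √(62128 + (-223701049 - 26039*√12154)) = √(-223638921 - 26039*√12154)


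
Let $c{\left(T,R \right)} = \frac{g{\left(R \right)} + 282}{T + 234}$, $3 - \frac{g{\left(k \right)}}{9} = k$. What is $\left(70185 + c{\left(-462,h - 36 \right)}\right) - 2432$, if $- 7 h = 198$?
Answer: $\frac{1896975}{28} \approx 67749.0$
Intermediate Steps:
$h = - \frac{198}{7}$ ($h = \left(- \frac{1}{7}\right) 198 = - \frac{198}{7} \approx -28.286$)
$g{\left(k \right)} = 27 - 9 k$
$c{\left(T,R \right)} = \frac{309 - 9 R}{234 + T}$ ($c{\left(T,R \right)} = \frac{\left(27 - 9 R\right) + 282}{T + 234} = \frac{309 - 9 R}{234 + T}$)
$\left(70185 + c{\left(-462,h - 36 \right)}\right) - 2432 = \left(70185 + \frac{3 \left(103 - 3 \left(- \frac{198}{7} - 36\right)\right)}{234 - 462}\right) - 2432 = \left(70185 + \frac{3 \left(103 - - \frac{1350}{7}\right)}{-228}\right) - 2432 = \left(70185 + 3 \left(- \frac{1}{228}\right) \left(103 + \frac{1350}{7}\right)\right) - 2432 = \left(70185 + 3 \left(- \frac{1}{228}\right) \frac{2071}{7}\right) - 2432 = \left(70185 - \frac{109}{28}\right) - 2432 = \frac{1965071}{28} - 2432 = \frac{1896975}{28}$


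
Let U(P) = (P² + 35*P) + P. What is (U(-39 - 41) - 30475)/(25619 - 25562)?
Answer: -8985/19 ≈ -472.89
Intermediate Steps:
U(P) = P² + 36*P
(U(-39 - 41) - 30475)/(25619 - 25562) = ((-39 - 41)*(36 + (-39 - 41)) - 30475)/(25619 - 25562) = (-80*(36 - 80) - 30475)/57 = (-80*(-44) - 30475)*(1/57) = (3520 - 30475)*(1/57) = -26955*1/57 = -8985/19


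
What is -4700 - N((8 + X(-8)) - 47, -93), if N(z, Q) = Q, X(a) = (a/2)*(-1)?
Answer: -4607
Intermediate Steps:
X(a) = -a/2 (X(a) = (a*(½))*(-1) = (a/2)*(-1) = -a/2)
-4700 - N((8 + X(-8)) - 47, -93) = -4700 - 1*(-93) = -4700 + 93 = -4607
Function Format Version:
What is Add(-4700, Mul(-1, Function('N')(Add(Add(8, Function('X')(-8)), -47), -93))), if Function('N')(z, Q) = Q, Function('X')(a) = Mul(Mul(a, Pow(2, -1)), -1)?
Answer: -4607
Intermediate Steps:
Function('X')(a) = Mul(Rational(-1, 2), a) (Function('X')(a) = Mul(Mul(a, Rational(1, 2)), -1) = Mul(Mul(Rational(1, 2), a), -1) = Mul(Rational(-1, 2), a))
Add(-4700, Mul(-1, Function('N')(Add(Add(8, Function('X')(-8)), -47), -93))) = Add(-4700, Mul(-1, -93)) = Add(-4700, 93) = -4607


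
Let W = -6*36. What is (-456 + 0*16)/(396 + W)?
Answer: -38/15 ≈ -2.5333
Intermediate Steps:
W = -216
(-456 + 0*16)/(396 + W) = (-456 + 0*16)/(396 - 216) = (-456 + 0)/180 = -456*1/180 = -38/15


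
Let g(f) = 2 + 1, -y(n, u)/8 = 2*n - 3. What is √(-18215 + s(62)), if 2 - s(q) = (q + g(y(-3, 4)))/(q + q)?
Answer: I*√70012787/62 ≈ 134.96*I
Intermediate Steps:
y(n, u) = 24 - 16*n (y(n, u) = -8*(2*n - 3) = -8*(-3 + 2*n) = 24 - 16*n)
g(f) = 3
s(q) = 2 - (3 + q)/(2*q) (s(q) = 2 - (q + 3)/(q + q) = 2 - (3 + q)/(2*q))
√(-18215 + s(62)) = √(-18215 + (3/2)*(-1 + 62)/62) = √(-18215 + (3/2)*(1/62)*61) = √(-18215 + 183/124) = √(-2258477/124) = I*√70012787/62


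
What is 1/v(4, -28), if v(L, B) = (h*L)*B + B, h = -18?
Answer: 1/1988 ≈ 0.00050302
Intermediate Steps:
v(L, B) = B - 18*B*L (v(L, B) = (-18*L)*B + B = -18*B*L + B = B - 18*B*L)
1/v(4, -28) = 1/(-28*(1 - 18*4)) = 1/(-28*(1 - 72)) = 1/(-28*(-71)) = 1/1988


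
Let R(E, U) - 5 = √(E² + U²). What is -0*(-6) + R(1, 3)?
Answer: 5 + √10 ≈ 8.1623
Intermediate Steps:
R(E, U) = 5 + √(E² + U²)
-0*(-6) + R(1, 3) = -0*(-6) + (5 + √(1² + 3²)) = -85*0 + (5 + √(1 + 9)) = 0 + (5 + √10) = 5 + √10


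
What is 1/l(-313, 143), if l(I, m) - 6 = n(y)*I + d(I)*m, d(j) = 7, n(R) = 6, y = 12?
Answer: -1/871 ≈ -0.0011481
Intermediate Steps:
l(I, m) = 6 + 6*I + 7*m (l(I, m) = 6 + (6*I + 7*m) = 6 + 6*I + 7*m)
1/l(-313, 143) = 1/(6 + 6*(-313) + 7*143) = 1/(6 - 1878 + 1001) = 1/(-871) = -1/871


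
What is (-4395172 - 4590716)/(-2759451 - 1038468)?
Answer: 998432/421991 ≈ 2.3660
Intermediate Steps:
(-4395172 - 4590716)/(-2759451 - 1038468) = -8985888/(-3797919) = -8985888*(-1/3797919) = 998432/421991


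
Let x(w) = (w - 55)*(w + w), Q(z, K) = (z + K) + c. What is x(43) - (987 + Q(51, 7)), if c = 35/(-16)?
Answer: -33197/16 ≈ -2074.8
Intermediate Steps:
c = -35/16 (c = 35*(-1/16) = -35/16 ≈ -2.1875)
Q(z, K) = -35/16 + K + z (Q(z, K) = (z + K) - 35/16 = (K + z) - 35/16 = -35/16 + K + z)
x(w) = 2*w*(-55 + w) (x(w) = (-55 + w)*(2*w) = 2*w*(-55 + w))
x(43) - (987 + Q(51, 7)) = 2*43*(-55 + 43) - (987 + (-35/16 + 7 + 51)) = 2*43*(-12) - (987 + 893/16) = -1032 - 1*16685/16 = -1032 - 16685/16 = -33197/16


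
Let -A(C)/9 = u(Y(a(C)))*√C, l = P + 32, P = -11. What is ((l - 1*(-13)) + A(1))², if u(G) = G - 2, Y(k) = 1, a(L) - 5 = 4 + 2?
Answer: 1849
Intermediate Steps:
a(L) = 11 (a(L) = 5 + (4 + 2) = 5 + 6 = 11)
u(G) = -2 + G
l = 21 (l = -11 + 32 = 21)
A(C) = 9*√C (A(C) = -9*(-2 + 1)*√C = -(-9)*√C = 9*√C)
((l - 1*(-13)) + A(1))² = ((21 - 1*(-13)) + 9*√1)² = ((21 + 13) + 9*1)² = (34 + 9)² = 43² = 1849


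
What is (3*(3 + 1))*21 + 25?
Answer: 277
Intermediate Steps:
(3*(3 + 1))*21 + 25 = (3*4)*21 + 25 = 12*21 + 25 = 252 + 25 = 277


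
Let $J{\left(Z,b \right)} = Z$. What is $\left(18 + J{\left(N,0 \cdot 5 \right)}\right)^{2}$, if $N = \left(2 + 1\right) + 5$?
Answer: $676$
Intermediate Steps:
$N = 8$ ($N = 3 + 5 = 8$)
$\left(18 + J{\left(N,0 \cdot 5 \right)}\right)^{2} = \left(18 + 8\right)^{2} = 26^{2} = 676$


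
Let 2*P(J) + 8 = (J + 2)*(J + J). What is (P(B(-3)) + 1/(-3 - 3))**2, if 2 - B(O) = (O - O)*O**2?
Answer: 529/36 ≈ 14.694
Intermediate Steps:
B(O) = 2 (B(O) = 2 - (O - O)*O**2 = 2 - 0*O**2 = 2 - 1*0 = 2 + 0 = 2)
P(J) = -4 + J*(2 + J) (P(J) = -4 + ((J + 2)*(J + J))/2 = -4 + ((2 + J)*(2*J))/2 = -4 + (2*J*(2 + J))/2 = -4 + J*(2 + J))
(P(B(-3)) + 1/(-3 - 3))**2 = ((-4 + 2**2 + 2*2) + 1/(-3 - 3))**2 = ((-4 + 4 + 4) + 1/(-6))**2 = (4 - 1/6)**2 = (23/6)**2 = 529/36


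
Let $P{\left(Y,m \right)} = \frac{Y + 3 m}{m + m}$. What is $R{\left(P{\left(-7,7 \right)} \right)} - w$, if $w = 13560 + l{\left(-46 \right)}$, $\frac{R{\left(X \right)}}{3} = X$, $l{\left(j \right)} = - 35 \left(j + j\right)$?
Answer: $-16777$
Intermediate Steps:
$l{\left(j \right)} = - 70 j$ ($l{\left(j \right)} = - 35 \cdot 2 j = - 70 j$)
$P{\left(Y,m \right)} = \frac{Y + 3 m}{2 m}$
$R{\left(X \right)} = 3 X$
$w = 16780$ ($w = 13560 - -3220 = 13560 + 3220 = 16780$)
$R{\left(P{\left(-7,7 \right)} \right)} - w = 3 \frac{-7 + 3 \cdot 7}{2 \cdot 7} - 16780 = 3 \cdot \frac{1}{2} \cdot \frac{1}{7} \left(-7 + 21\right) - 16780 = 3 \cdot \frac{1}{2} \cdot \frac{1}{7} \cdot 14 - 16780 = 3 \cdot 1 - 16780 = 3 - 16780 = -16777$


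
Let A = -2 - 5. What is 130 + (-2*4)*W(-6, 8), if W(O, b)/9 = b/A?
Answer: 1486/7 ≈ 212.29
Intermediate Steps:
A = -7
W(O, b) = -9*b/7 (W(O, b) = 9*(b/(-7)) = 9*(b*(-1/7)) = 9*(-b/7) = -9*b/7)
130 + (-2*4)*W(-6, 8) = 130 + (-2*4)*(-9/7*8) = 130 - 8*(-72/7) = 130 + 576/7 = 1486/7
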